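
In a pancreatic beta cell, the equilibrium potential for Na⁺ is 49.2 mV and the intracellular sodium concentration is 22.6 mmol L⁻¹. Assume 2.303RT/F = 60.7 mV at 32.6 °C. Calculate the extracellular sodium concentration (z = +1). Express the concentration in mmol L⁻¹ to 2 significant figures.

150 mmol L⁻¹

Nernst: E = (60.7/1) · log₁₀([out]/[in]), so log₁₀([out]/[in]) = 49.2 × 1 / 60.7 = 0.8105.
[out]/[in] = 10^(0.8105) = 6.465.
[out] = 6.465 × 22.6 = 146.1 mmol L⁻¹.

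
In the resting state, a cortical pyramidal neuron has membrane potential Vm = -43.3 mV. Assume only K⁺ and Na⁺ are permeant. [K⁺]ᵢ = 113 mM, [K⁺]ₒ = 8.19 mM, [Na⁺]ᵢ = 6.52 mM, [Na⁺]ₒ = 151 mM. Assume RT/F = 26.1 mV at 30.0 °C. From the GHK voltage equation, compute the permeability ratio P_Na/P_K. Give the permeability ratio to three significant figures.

0.0889

Let α = P_Na/P_K. GHK: Vm = 26.1·ln[(Kₒ + α·Naₒ)/(Kᵢ + α·Naᵢ)].
e^(Vm/26.1) = e^(-43.3/26.1) = 0.19033
So 0.19033·(Kᵢ + α·Naᵢ) = Kₒ + α·Naₒ → α = (0.19033·113.0 − 8.19) / (151.0 − 0.19033·6.52)
α = (21.51 − 8.19) / (151.0 − 1.241) = 13.32/149.8 = 0.08892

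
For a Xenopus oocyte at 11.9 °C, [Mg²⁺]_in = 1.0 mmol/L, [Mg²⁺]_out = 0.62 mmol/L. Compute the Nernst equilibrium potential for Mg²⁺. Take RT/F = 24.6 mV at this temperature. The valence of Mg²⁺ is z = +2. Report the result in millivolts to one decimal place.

-5.9 mV

E = (24.6/z) · ln([Mg²⁺]_out/[Mg²⁺]_in) with z = +2.
= (24.6/2) · ln(0.62/1.0) = 12.30 · ln(0.62)
= 12.30 · (-0.4780) = -5.88 mV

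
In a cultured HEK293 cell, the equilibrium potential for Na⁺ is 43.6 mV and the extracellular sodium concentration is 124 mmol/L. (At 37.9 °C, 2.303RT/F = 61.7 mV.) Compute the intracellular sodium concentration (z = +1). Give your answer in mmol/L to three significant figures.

24.4 mmol/L

Nernst: E = (61.7/1) · log₁₀([out]/[in]), so log₁₀([out]/[in]) = 43.6 × 1 / 61.7 = 0.7066.
[out]/[in] = 10^(0.7066) = 5.089.
[in] = 124 / 5.089 = 24.37 mmol/L.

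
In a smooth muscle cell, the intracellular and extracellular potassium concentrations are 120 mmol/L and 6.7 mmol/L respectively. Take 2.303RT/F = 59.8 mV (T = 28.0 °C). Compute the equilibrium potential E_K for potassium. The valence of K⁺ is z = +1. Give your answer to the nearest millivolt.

-75 mV

E = (59.8/z) · log₁₀([K⁺]_out/[K⁺]_in) with z = +1.
= (59.8/1) · log₁₀(6.7/120) = 59.80 · log₁₀(0.05583)
= 59.80 · (-1.2531) = -74.94 mV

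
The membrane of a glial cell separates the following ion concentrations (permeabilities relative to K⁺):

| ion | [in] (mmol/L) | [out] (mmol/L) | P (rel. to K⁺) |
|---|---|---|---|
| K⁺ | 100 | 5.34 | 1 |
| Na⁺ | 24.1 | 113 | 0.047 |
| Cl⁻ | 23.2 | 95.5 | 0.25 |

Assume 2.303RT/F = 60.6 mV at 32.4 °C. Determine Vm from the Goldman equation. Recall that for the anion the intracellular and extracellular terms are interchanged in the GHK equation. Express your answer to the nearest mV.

-53 mV

Vm = 60.6 · log₁₀[(Σ P·[cation]ₒ + Σ P·[anion]ᵢ) / (Σ P·[cation]ᵢ + Σ P·[anion]ₒ)]
Numerator = 1×5.34 + 0.047×113 + 0.25×23.2 = 16.45
Denominator = 1×100 + 0.047×24.1 + 0.25×95.5 = 125
Vm = 60.6 · log₁₀(0.1316) = 60.6 × (-0.8807) = -53.37 mV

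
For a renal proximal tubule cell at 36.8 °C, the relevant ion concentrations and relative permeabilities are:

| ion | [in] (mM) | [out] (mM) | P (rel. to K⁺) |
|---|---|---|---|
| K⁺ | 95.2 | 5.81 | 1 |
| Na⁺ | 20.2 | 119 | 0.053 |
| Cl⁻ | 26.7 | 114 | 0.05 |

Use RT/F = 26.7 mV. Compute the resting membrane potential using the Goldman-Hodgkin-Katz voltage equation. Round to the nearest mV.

-54 mV

Vm = 26.7 · ln[(Σ P·[cation]ₒ + Σ P·[anion]ᵢ) / (Σ P·[cation]ᵢ + Σ P·[anion]ₒ)]
Numerator = 1×5.81 + 0.053×119 + 0.05×26.7 = 13.45
Denominator = 1×95.2 + 0.053×20.2 + 0.05×114 = 102
Vm = 26.7 · ln(0.13192) = 26.7 × (-2.0256) = -54.08 mV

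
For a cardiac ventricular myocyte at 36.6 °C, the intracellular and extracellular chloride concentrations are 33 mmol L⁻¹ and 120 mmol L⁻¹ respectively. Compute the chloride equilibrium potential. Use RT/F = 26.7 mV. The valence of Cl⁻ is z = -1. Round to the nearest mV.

-34 mV

E = (26.7/z) · ln([Cl⁻]_out/[Cl⁻]_in) with z = -1.
For an anion, dividing by z = -1 reverses the sign.
= (26.7/-1) · ln(120/33) = -26.70 · ln(3.636)
= -26.70 · (1.2910) = -34.47 mV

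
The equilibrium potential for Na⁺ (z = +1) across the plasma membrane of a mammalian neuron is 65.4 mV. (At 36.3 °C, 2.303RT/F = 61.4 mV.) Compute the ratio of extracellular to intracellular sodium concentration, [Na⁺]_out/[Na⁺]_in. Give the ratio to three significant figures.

log₁₀([out]/[in]) = E·z/(61.4) = 65.4 × 1 / 61.4 = 1.0651
[out]/[in] = 10^(1.0651) = 11.62

11.6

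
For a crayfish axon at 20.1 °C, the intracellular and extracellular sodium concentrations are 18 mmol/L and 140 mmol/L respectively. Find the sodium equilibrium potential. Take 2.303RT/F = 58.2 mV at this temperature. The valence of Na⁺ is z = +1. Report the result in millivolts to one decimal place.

51.8 mV

E = (58.2/z) · log₁₀([Na⁺]_out/[Na⁺]_in) with z = +1.
= (58.2/1) · log₁₀(140/18) = 58.20 · log₁₀(7.778)
= 58.20 · (0.8909) = 51.85 mV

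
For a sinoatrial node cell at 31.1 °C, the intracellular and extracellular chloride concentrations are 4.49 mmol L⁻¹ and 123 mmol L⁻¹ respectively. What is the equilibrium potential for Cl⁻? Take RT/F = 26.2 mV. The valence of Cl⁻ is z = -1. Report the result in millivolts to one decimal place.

-86.7 mV

E = (26.2/z) · ln([Cl⁻]_out/[Cl⁻]_in) with z = -1.
For an anion, dividing by z = -1 reverses the sign.
= (26.2/-1) · ln(123/4.49) = -26.20 · ln(27.39)
= -26.20 · (3.3103) = -86.73 mV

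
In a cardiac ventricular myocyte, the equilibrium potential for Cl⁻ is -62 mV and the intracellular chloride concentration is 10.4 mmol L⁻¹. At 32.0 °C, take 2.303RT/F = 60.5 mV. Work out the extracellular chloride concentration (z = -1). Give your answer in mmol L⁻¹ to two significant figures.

Nernst: E = (60.5/-1) · log₁₀([out]/[in]), so log₁₀([out]/[in]) = -62.0 × -1 / 60.5 = 1.0248.
[out]/[in] = 10^(1.0248) = 10.59.
[out] = 10.59 × 10.4 = 110.1 mmol L⁻¹.

110 mmol L⁻¹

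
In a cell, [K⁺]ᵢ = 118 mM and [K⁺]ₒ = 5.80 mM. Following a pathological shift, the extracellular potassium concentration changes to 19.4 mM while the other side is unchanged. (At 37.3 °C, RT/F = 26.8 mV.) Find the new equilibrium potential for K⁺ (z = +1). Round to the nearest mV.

After the shift: [K⁺]_out = 19.4, [K⁺]_in = 118 mM.
E_new = (26.8/1)·ln(19.4/118) = 26.80 · (-1.8054) = -48.39 mV

-48 mV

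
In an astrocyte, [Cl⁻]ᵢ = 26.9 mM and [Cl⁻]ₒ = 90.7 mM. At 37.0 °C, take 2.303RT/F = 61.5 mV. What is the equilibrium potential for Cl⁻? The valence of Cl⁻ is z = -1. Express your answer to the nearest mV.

E = (61.5/z) · log₁₀([Cl⁻]_out/[Cl⁻]_in) with z = -1.
For an anion, dividing by z = -1 reverses the sign.
= (61.5/-1) · log₁₀(90.7/26.9) = -61.50 · log₁₀(3.372)
= -61.50 · (0.5279) = -32.46 mV

-32 mV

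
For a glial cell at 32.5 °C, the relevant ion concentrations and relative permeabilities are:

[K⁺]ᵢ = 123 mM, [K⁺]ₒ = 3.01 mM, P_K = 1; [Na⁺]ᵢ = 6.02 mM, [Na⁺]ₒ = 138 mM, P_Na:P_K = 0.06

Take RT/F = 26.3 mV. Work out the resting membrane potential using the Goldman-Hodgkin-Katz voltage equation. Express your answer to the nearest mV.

Vm = 26.3 · ln[(Σ P·[cation]ₒ + Σ P·[anion]ᵢ) / (Σ P·[cation]ᵢ + Σ P·[anion]ₒ)]
Numerator = 1×3.01 + 0.06×138 = 11.29
Denominator = 1×123 + 0.06×6.02 = 123.4
Vm = 26.3 · ln(0.09152) = 26.3 × (-2.3912) = -62.89 mV

-63 mV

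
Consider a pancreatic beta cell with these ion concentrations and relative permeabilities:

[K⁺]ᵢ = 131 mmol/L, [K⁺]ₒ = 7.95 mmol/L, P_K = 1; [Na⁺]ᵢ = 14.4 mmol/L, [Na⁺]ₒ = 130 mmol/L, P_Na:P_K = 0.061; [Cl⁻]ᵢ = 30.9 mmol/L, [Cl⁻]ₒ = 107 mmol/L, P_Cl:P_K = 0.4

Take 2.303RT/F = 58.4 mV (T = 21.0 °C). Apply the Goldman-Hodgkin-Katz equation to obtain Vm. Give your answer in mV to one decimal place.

Vm = 58.4 · log₁₀[(Σ P·[cation]ₒ + Σ P·[anion]ᵢ) / (Σ P·[cation]ᵢ + Σ P·[anion]ₒ)]
Numerator = 1×7.95 + 0.061×130 + 0.4×30.9 = 28.24
Denominator = 1×131 + 0.061×14.4 + 0.4×107 = 174.7
Vm = 58.4 · log₁₀(0.16167) = 58.4 × (-0.7914) = -46.22 mV

-46.2 mV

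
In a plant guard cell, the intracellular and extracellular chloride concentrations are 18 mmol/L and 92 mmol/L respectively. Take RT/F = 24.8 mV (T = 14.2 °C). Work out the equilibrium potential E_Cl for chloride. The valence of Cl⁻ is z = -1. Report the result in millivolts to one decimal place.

-40.5 mV

E = (24.8/z) · ln([Cl⁻]_out/[Cl⁻]_in) with z = -1.
For an anion, dividing by z = -1 reverses the sign.
= (24.8/-1) · ln(92/18) = -24.80 · ln(5.111)
= -24.80 · (1.6314) = -40.46 mV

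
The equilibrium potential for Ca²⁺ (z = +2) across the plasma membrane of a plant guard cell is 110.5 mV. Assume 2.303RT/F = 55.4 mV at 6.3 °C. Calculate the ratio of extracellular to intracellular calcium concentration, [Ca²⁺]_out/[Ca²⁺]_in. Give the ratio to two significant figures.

9800

log₁₀([out]/[in]) = E·z/(55.4) = 110.5 × 2 / 55.4 = 3.9892
[out]/[in] = 10^(3.9892) = 9754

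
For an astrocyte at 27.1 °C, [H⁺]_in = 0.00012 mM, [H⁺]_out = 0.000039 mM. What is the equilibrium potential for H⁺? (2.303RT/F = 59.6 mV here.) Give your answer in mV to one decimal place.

-29.1 mV

E = (59.6/z) · log₁₀([H⁺]_out/[H⁺]_in) with z = +1.
= (59.6/1) · log₁₀(0.000039/0.00012) = 59.60 · log₁₀(0.325)
= 59.60 · (-0.4881) = -29.09 mV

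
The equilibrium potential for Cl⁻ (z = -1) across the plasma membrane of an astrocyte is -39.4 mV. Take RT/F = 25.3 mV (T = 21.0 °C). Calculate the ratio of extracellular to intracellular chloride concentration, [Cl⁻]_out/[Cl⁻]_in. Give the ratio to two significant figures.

ln([out]/[in]) = E·z/(25.3) = -39.4 × -1 / 25.3 = 1.5573
[out]/[in] = e^(1.5573) = 4.746

4.7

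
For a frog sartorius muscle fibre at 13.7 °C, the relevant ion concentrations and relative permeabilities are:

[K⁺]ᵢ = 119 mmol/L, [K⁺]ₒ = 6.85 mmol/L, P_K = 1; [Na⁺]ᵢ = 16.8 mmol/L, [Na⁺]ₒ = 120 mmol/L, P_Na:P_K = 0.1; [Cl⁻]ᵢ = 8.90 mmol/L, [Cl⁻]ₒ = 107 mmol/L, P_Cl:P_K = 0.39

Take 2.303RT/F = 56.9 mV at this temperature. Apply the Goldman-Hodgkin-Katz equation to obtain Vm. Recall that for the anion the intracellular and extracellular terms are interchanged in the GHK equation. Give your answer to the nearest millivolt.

-49 mV

Vm = 56.9 · log₁₀[(Σ P·[cation]ₒ + Σ P·[anion]ᵢ) / (Σ P·[cation]ᵢ + Σ P·[anion]ₒ)]
Numerator = 1×6.85 + 0.1×120 + 0.39×8.90 = 22.32
Denominator = 1×119 + 0.1×16.8 + 0.39×107 = 162.4
Vm = 56.9 · log₁₀(0.13744) = 56.9 × (-0.8619) = -49.04 mV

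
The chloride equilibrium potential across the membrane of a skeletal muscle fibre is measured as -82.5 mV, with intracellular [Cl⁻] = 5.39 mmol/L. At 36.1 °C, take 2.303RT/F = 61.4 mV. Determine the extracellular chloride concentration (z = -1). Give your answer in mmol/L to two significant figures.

120 mmol/L

Nernst: E = (61.4/-1) · log₁₀([out]/[in]), so log₁₀([out]/[in]) = -82.5 × -1 / 61.4 = 1.3436.
[out]/[in] = 10^(1.3436) = 22.06.
[out] = 22.06 × 5.39 = 118.9 mmol/L.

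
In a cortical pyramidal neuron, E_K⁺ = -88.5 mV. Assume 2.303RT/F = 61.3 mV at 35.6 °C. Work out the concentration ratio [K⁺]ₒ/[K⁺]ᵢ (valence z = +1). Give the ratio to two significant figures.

log₁₀([out]/[in]) = E·z/(61.3) = -88.5 × 1 / 61.3 = -1.4437
[out]/[in] = 10^(-1.4437) = 0.036

0.036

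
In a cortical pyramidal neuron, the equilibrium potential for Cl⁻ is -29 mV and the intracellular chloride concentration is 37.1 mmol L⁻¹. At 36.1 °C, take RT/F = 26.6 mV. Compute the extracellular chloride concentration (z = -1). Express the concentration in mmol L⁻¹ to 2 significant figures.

110 mmol L⁻¹

Nernst: E = (26.6/-1) · ln([out]/[in]), so ln([out]/[in]) = -29.0 × -1 / 26.6 = 1.0902.
[out]/[in] = e^(1.0902) = 2.975.
[out] = 2.975 × 37.1 = 110.4 mmol L⁻¹.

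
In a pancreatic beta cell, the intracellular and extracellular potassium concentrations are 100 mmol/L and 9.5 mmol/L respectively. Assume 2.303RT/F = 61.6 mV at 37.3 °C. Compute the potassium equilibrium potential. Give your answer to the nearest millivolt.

E = (61.6/z) · log₁₀([K⁺]_out/[K⁺]_in) with z = +1.
= (61.6/1) · log₁₀(9.5/100) = 61.60 · log₁₀(0.095)
= 61.60 · (-1.0223) = -62.97 mV

-63 mV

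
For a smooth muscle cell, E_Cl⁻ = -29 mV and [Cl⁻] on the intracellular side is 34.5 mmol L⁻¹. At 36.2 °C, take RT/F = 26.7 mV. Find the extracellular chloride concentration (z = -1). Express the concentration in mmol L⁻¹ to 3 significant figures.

Nernst: E = (26.7/-1) · ln([out]/[in]), so ln([out]/[in]) = -29.0 × -1 / 26.7 = 1.0861.
[out]/[in] = e^(1.0861) = 2.963.
[out] = 2.963 × 34.5 = 102.2 mmol L⁻¹.

102 mmol L⁻¹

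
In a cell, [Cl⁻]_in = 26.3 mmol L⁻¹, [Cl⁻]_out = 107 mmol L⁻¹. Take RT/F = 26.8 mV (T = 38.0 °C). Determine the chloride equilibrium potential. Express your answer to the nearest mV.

-38 mV

E = (26.8/z) · ln([Cl⁻]_out/[Cl⁻]_in) with z = -1.
For an anion, dividing by z = -1 reverses the sign.
= (26.8/-1) · ln(107/26.3) = -26.80 · ln(4.068)
= -26.80 · (1.4033) = -37.61 mV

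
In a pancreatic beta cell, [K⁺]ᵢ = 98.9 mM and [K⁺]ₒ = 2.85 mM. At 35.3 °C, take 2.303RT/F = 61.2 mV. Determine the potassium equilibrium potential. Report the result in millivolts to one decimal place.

E = (61.2/z) · log₁₀([K⁺]_out/[K⁺]_in) with z = +1.
= (61.2/1) · log₁₀(2.85/98.9) = 61.20 · log₁₀(0.02882)
= 61.20 · (-1.5404) = -94.27 mV

-94.3 mV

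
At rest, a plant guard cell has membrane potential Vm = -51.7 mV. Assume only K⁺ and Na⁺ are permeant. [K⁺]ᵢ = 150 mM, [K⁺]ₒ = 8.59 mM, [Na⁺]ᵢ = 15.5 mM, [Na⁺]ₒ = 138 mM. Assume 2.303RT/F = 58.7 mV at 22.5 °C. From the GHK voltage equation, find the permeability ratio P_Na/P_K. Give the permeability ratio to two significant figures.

0.082

Let α = P_Na/P_K. GHK: Vm = 58.7·log₁₀[(Kₒ + α·Naₒ)/(Kᵢ + α·Naᵢ)].
10^(Vm/58.7) = 10^(-51.7/58.7) = 0.1316
So 0.1316·(Kᵢ + α·Naᵢ) = Kₒ + α·Naₒ → α = (0.1316·150.0 − 8.59) / (138.0 − 0.1316·15.5)
α = (19.74 − 8.59) / (138.0 − 2.04) = 11.15/136 = 0.08201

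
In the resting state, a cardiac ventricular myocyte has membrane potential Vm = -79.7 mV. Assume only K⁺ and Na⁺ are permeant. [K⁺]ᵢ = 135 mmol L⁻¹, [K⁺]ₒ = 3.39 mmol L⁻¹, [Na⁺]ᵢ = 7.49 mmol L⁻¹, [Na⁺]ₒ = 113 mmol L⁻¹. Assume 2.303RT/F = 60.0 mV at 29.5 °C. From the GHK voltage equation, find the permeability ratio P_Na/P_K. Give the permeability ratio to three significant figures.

0.0262

Let α = P_Na/P_K. GHK: Vm = 60.0·log₁₀[(Kₒ + α·Naₒ)/(Kᵢ + α·Naᵢ)].
10^(Vm/60.0) = 10^(-79.7/60.0) = 0.046953
So 0.046953·(Kᵢ + α·Naᵢ) = Kₒ + α·Naₒ → α = (0.046953·135.0 − 3.39) / (113.0 − 0.046953·7.49)
α = (6.339 − 3.39) / (113.0 − 0.3517) = 2.949/112.6 = 0.02618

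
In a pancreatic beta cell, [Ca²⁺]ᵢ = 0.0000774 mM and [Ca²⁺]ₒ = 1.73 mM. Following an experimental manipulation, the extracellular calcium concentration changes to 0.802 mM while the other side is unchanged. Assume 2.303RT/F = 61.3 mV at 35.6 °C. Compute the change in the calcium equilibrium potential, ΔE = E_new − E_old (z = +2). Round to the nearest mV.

-10 mV

E_old = (61.3/2)·log₁₀(1.73/0.0000774) = 133.31 mV
E_new = (61.3/2)·log₁₀(0.802/0.0000774) = 123.07 mV
ΔE = 123.07 − (133.31) = -10.23 mV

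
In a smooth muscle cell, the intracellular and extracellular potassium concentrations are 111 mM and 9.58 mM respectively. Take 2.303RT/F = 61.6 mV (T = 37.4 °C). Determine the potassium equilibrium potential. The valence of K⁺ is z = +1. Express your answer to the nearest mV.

-66 mV

E = (61.6/z) · log₁₀([K⁺]_out/[K⁺]_in) with z = +1.
= (61.6/1) · log₁₀(9.58/111) = 61.60 · log₁₀(0.08631)
= 61.60 · (-1.0640) = -65.54 mV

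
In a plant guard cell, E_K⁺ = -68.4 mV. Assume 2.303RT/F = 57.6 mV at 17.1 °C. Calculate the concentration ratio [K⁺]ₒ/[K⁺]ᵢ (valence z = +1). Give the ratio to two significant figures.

0.065

log₁₀([out]/[in]) = E·z/(57.6) = -68.4 × 1 / 57.6 = -1.1875
[out]/[in] = 10^(-1.1875) = 0.06494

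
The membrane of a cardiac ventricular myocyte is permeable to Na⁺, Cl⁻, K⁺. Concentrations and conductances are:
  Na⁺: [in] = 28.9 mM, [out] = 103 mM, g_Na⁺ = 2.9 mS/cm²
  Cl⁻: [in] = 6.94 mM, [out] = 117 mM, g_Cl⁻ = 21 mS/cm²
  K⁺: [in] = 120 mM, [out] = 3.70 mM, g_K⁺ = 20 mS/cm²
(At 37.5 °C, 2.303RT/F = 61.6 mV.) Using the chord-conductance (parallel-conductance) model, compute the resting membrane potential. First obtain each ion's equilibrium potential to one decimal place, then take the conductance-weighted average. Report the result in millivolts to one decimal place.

E_Na⁺ = (61.6/1)·log₁₀(103/28.9) = 34.0 mV
E_Cl⁻ = (61.6/-1)·log₁₀(117/6.94) = -75.6 mV
E_K⁺ = (61.6/1)·log₁₀(3.70/120) = -93.1 mV
Vm = (Σ gᵢEᵢ)/(Σ gᵢ) = (2.9·34.0 + 21·-75.6 + 20·-93.1) / (2.9 + 21 + 20)
= -3351.00 / 43.9 = -76.33 mV

-76.3 mV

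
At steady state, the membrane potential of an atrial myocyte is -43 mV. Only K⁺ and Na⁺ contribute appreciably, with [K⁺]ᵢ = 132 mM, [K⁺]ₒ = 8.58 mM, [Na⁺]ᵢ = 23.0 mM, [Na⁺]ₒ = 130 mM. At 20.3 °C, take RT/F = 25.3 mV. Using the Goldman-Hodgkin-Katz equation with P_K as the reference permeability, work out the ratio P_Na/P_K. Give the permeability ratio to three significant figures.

Let α = P_Na/P_K. GHK: Vm = 25.3·ln[(Kₒ + α·Naₒ)/(Kᵢ + α·Naᵢ)].
e^(Vm/25.3) = e^(-43.0/25.3) = 0.18276
So 0.18276·(Kᵢ + α·Naᵢ) = Kₒ + α·Naₒ → α = (0.18276·132.0 − 8.58) / (130.0 − 0.18276·23.0)
α = (24.12 − 8.58) / (130.0 − 4.203) = 15.54/125.8 = 0.1236

0.124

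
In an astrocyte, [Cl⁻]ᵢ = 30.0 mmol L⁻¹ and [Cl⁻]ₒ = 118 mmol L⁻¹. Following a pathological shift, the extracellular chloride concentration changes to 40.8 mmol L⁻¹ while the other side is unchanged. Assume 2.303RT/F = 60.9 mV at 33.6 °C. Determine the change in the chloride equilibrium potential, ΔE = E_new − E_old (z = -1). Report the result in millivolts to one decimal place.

28.1 mV

E_old = (60.9/-1)·log₁₀(118/30.0) = -36.22 mV
E_new = (60.9/-1)·log₁₀(40.8/30.0) = -8.13 mV
ΔE = -8.13 − (-36.22) = 28.09 mV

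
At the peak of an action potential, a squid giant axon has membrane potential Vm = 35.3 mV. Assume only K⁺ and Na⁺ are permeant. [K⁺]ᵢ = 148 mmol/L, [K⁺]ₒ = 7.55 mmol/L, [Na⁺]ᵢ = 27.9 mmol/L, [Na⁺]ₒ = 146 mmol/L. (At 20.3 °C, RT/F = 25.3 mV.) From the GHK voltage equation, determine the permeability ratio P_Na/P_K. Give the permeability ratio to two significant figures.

Let α = P_Na/P_K. GHK: Vm = 25.3·ln[(Kₒ + α·Naₒ)/(Kᵢ + α·Naᵢ)].
e^(Vm/25.3) = e^(35.3/25.3) = 4.036
So 4.036·(Kᵢ + α·Naᵢ) = Kₒ + α·Naₒ → α = (4.036·148.0 − 7.55) / (146.0 − 4.036·27.9)
α = (597.3 − 7.55) / (146.0 − 112.6) = 589.8/33.4 = 17.66

18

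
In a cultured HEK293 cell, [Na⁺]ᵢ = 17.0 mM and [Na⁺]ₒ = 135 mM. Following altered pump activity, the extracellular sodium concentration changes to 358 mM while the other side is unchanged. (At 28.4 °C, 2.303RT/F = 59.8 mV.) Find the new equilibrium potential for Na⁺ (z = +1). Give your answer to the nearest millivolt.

After the shift: [Na⁺]_out = 358, [Na⁺]_in = 17.0 mM.
E_new = (59.8/1)·log₁₀(358/17.0) = 59.80 · (1.3234) = 79.14 mV

79 mV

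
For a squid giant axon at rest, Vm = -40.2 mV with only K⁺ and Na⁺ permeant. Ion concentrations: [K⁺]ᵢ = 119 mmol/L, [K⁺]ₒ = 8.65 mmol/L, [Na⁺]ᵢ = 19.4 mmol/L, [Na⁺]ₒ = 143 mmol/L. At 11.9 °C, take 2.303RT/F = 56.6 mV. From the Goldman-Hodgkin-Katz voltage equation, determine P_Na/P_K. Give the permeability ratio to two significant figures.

0.10

Let α = P_Na/P_K. GHK: Vm = 56.6·log₁₀[(Kₒ + α·Naₒ)/(Kᵢ + α·Naᵢ)].
10^(Vm/56.6) = 10^(-40.2/56.6) = 0.19487
So 0.19487·(Kᵢ + α·Naᵢ) = Kₒ + α·Naₒ → α = (0.19487·119.0 − 8.65) / (143.0 − 0.19487·19.4)
α = (23.19 − 8.65) / (143.0 − 3.781) = 14.54/139.2 = 0.1044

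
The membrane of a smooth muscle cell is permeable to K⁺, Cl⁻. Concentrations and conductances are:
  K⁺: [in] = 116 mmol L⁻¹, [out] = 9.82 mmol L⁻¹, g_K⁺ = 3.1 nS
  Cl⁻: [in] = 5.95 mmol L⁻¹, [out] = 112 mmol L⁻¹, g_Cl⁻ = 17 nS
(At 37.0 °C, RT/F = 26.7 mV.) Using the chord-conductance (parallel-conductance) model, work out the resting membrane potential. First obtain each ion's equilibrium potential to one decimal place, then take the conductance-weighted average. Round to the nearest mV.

E_K⁺ = (26.7/1)·ln(9.82/116) = -65.9 mV
E_Cl⁻ = (26.7/-1)·ln(112/5.95) = -78.4 mV
Vm = (Σ gᵢEᵢ)/(Σ gᵢ) = (3.1·-65.9 + 17·-78.4) / (3.1 + 17)
= -1537.09 / 20.1 = -76.47 mV

-76 mV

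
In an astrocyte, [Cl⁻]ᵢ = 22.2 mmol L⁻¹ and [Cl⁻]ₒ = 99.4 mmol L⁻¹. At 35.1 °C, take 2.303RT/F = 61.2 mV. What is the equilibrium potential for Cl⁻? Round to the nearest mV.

E = (61.2/z) · log₁₀([Cl⁻]_out/[Cl⁻]_in) with z = -1.
For an anion, dividing by z = -1 reverses the sign.
= (61.2/-1) · log₁₀(99.4/22.2) = -61.20 · log₁₀(4.477)
= -61.20 · (0.6510) = -39.84 mV

-40 mV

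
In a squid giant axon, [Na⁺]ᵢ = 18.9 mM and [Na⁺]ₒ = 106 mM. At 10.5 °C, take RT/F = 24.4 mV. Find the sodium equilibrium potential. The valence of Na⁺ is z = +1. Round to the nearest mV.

E = (24.4/z) · ln([Na⁺]_out/[Na⁺]_in) with z = +1.
= (24.4/1) · ln(106/18.9) = 24.40 · ln(5.608)
= 24.40 · (1.7243) = 42.07 mV

42 mV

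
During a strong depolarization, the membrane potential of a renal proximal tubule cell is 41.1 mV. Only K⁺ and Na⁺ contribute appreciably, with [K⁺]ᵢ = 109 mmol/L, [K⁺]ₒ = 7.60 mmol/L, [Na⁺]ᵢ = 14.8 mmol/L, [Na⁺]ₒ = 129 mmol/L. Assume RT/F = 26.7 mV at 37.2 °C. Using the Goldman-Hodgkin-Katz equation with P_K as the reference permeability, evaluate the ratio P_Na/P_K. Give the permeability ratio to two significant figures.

8.3

Let α = P_Na/P_K. GHK: Vm = 26.7·ln[(Kₒ + α·Naₒ)/(Kᵢ + α·Naᵢ)].
e^(Vm/26.7) = e^(41.1/26.7) = 4.6614
So 4.6614·(Kᵢ + α·Naᵢ) = Kₒ + α·Naₒ → α = (4.6614·109.0 − 7.6) / (129.0 − 4.6614·14.8)
α = (508.1 − 7.6) / (129.0 − 68.99) = 500.5/60.01 = 8.34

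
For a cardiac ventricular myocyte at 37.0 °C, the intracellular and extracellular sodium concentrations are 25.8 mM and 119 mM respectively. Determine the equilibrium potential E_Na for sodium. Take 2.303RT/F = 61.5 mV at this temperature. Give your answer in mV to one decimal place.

E = (61.5/z) · log₁₀([Na⁺]_out/[Na⁺]_in) with z = +1.
= (61.5/1) · log₁₀(119/25.8) = 61.50 · log₁₀(4.612)
= 61.50 · (0.6639) = 40.83 mV

40.8 mV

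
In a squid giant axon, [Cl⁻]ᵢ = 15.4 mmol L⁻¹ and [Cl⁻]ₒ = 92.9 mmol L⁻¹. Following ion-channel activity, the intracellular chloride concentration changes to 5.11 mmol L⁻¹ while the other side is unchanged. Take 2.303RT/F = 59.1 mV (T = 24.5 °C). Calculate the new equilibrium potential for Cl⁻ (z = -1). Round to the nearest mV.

-74 mV

After the shift: [Cl⁻]_out = 92.9, [Cl⁻]_in = 5.11 mmol L⁻¹.
E_new = (59.1/-1)·log₁₀(92.9/5.11) = -59.10 · (1.2596) = -74.44 mV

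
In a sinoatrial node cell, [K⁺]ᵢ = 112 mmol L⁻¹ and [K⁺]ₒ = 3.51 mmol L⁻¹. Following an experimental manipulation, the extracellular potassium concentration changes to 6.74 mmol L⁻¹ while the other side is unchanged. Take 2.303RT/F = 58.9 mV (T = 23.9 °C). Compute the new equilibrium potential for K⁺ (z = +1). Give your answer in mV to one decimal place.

-71.9 mV

After the shift: [K⁺]_out = 6.74, [K⁺]_in = 112 mmol L⁻¹.
E_new = (58.9/1)·log₁₀(6.74/112) = 58.90 · (-1.2206) = -71.89 mV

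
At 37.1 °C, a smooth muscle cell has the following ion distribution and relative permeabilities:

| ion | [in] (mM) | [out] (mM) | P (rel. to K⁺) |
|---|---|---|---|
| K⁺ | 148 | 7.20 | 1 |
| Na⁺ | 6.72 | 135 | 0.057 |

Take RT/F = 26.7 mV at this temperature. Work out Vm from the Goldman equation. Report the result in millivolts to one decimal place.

-61.4 mV

Vm = 26.7 · ln[(Σ P·[cation]ₒ + Σ P·[anion]ᵢ) / (Σ P·[cation]ᵢ + Σ P·[anion]ₒ)]
Numerator = 1×7.20 + 0.057×135 = 14.89
Denominator = 1×148 + 0.057×6.72 = 148.4
Vm = 26.7 · ln(0.10038) = 26.7 × (-2.2988) = -61.38 mV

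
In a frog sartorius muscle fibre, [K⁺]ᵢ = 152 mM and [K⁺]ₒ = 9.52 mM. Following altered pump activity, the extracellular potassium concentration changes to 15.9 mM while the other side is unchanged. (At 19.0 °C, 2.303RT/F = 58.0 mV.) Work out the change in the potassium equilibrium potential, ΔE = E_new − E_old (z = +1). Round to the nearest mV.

E_old = (58.0/1)·log₁₀(9.52/152) = -69.79 mV
E_new = (58.0/1)·log₁₀(15.9/152) = -56.87 mV
ΔE = -56.87 − (-69.79) = 12.92 mV

13 mV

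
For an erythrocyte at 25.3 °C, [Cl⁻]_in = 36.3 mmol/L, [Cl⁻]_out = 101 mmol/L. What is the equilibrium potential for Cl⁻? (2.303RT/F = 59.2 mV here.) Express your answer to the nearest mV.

-26 mV

E = (59.2/z) · log₁₀([Cl⁻]_out/[Cl⁻]_in) with z = -1.
For an anion, dividing by z = -1 reverses the sign.
= (59.2/-1) · log₁₀(101/36.3) = -59.20 · log₁₀(2.782)
= -59.20 · (0.4444) = -26.31 mV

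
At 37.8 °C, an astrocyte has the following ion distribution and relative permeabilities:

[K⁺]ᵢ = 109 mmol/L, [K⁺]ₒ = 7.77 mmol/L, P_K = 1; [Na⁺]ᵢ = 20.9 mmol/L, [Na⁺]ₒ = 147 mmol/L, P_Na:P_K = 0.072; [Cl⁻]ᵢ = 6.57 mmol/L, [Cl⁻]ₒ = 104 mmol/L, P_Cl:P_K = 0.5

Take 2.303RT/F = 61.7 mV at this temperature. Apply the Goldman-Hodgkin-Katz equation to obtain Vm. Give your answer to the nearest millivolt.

-54 mV

Vm = 61.7 · log₁₀[(Σ P·[cation]ₒ + Σ P·[anion]ᵢ) / (Σ P·[cation]ᵢ + Σ P·[anion]ₒ)]
Numerator = 1×7.77 + 0.072×147 + 0.5×6.57 = 21.64
Denominator = 1×109 + 0.072×20.9 + 0.5×104 = 162.5
Vm = 61.7 · log₁₀(0.13316) = 61.7 × (-0.8756) = -54.03 mV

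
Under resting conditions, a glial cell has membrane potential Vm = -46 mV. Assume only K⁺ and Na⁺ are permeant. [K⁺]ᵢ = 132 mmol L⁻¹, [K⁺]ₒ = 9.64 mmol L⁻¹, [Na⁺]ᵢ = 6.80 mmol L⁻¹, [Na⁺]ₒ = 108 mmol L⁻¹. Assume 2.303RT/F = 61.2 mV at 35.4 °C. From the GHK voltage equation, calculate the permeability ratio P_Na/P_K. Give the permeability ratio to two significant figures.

Let α = P_Na/P_K. GHK: Vm = 61.2·log₁₀[(Kₒ + α·Naₒ)/(Kᵢ + α·Naᵢ)].
10^(Vm/61.2) = 10^(-46.0/61.2) = 0.17716
So 0.17716·(Kᵢ + α·Naᵢ) = Kₒ + α·Naₒ → α = (0.17716·132.0 − 9.64) / (108.0 − 0.17716·6.8)
α = (23.39 − 9.64) / (108.0 − 1.205) = 13.75/106.8 = 0.1287

0.13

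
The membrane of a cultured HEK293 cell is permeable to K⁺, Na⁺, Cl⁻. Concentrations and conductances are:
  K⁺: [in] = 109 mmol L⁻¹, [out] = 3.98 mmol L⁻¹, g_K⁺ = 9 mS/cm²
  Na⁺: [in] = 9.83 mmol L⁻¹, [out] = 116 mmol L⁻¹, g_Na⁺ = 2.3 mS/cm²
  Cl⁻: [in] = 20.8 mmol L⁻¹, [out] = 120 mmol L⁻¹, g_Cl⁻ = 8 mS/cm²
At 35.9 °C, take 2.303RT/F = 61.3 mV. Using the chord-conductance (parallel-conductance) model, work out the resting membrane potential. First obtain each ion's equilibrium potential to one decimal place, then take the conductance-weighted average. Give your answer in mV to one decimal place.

E_K⁺ = (61.3/1)·log₁₀(3.98/109) = -88.1 mV
E_Na⁺ = (61.3/1)·log₁₀(116/9.83) = 65.7 mV
E_Cl⁻ = (61.3/-1)·log₁₀(120/20.8) = -46.7 mV
Vm = (Σ gᵢEᵢ)/(Σ gᵢ) = (9·-88.1 + 2.3·65.7 + 8·-46.7) / (9 + 2.3 + 8)
= -1015.39 / 19.3 = -52.61 mV

-52.6 mV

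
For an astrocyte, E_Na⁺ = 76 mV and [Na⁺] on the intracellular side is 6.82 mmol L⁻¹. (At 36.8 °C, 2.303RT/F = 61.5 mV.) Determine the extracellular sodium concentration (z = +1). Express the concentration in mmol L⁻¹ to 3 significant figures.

117 mmol L⁻¹

Nernst: E = (61.5/1) · log₁₀([out]/[in]), so log₁₀([out]/[in]) = 76.0 × 1 / 61.5 = 1.2358.
[out]/[in] = 10^(1.2358) = 17.21.
[out] = 17.21 × 6.82 = 117.4 mmol L⁻¹.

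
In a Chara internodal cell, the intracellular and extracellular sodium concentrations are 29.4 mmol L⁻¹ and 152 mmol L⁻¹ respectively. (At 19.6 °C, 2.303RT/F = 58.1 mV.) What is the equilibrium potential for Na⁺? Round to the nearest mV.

41 mV

E = (58.1/z) · log₁₀([Na⁺]_out/[Na⁺]_in) with z = +1.
= (58.1/1) · log₁₀(152/29.4) = 58.10 · log₁₀(5.17)
= 58.10 · (0.7135) = 41.45 mV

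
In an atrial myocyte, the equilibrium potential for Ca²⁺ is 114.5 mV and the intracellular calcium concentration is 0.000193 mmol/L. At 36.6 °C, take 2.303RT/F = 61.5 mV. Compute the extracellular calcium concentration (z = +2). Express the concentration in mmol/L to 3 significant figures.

Nernst: E = (61.5/2) · log₁₀([out]/[in]), so log₁₀([out]/[in]) = 114.5 × 2 / 61.5 = 3.7236.
[out]/[in] = 10^(3.7236) = 5291.
[out] = 5291 × 0.000193 = 1.021 mmol/L.

1.02 mmol/L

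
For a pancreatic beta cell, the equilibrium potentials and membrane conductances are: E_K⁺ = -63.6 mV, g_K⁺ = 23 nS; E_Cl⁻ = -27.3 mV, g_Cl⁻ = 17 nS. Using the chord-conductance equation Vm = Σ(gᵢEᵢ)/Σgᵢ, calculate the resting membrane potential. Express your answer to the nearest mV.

-48 mV

Σ gᵢEᵢ = 23·(-63.6) + 17·(-27.3) = -1926.90
Σ gᵢ = 23 + 17 = 40
Vm = -1926.90 / 40 = -48.17 mV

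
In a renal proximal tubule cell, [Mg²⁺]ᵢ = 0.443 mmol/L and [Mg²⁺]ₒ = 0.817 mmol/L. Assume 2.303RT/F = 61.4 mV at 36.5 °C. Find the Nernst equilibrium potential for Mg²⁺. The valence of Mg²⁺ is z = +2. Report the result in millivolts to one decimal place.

E = (61.4/z) · log₁₀([Mg²⁺]_out/[Mg²⁺]_in) with z = +2.
= (61.4/2) · log₁₀(0.817/0.443) = 30.70 · log₁₀(1.844)
= 30.70 · (0.2658) = 8.16 mV

8.2 mV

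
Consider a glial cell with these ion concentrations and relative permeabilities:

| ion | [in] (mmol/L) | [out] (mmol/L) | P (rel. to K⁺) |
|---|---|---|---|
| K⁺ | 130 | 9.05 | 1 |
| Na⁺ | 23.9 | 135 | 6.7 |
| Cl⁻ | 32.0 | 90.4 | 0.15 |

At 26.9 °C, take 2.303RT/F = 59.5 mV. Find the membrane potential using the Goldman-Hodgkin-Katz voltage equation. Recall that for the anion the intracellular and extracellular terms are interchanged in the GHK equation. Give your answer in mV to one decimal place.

28.6 mV

Vm = 59.5 · log₁₀[(Σ P·[cation]ₒ + Σ P·[anion]ᵢ) / (Σ P·[cation]ᵢ + Σ P·[anion]ₒ)]
Numerator = 1×9.05 + 6.7×135 + 0.15×32.0 = 918.3
Denominator = 1×130 + 6.7×23.9 + 0.15×90.4 = 303.7
Vm = 59.5 · log₁₀(3.024) = 59.5 × (0.4806) = 28.59 mV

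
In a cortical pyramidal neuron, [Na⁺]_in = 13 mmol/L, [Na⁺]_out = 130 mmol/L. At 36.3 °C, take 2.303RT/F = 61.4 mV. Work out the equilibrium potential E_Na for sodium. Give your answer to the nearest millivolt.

E = (61.4/z) · log₁₀([Na⁺]_out/[Na⁺]_in) with z = +1.
= (61.4/1) · log₁₀(130/13) = 61.40 · log₁₀(10)
= 61.40 · (1.0000) = 61.40 mV

61 mV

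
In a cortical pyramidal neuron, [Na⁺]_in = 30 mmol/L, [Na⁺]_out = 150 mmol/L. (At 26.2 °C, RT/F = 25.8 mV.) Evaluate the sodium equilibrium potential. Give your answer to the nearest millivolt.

42 mV

E = (25.8/z) · ln([Na⁺]_out/[Na⁺]_in) with z = +1.
= (25.8/1) · ln(150/30) = 25.80 · ln(5)
= 25.80 · (1.6094) = 41.52 mV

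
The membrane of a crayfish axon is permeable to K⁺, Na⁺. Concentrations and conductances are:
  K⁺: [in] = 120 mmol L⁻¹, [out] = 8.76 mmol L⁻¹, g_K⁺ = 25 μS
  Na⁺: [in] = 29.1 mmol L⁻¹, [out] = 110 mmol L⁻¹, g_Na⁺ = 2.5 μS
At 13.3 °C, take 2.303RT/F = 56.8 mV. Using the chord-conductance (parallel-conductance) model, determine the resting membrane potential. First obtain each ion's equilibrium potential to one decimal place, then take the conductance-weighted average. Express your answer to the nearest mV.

-56 mV

E_K⁺ = (56.8/1)·log₁₀(8.76/120) = -64.6 mV
E_Na⁺ = (56.8/1)·log₁₀(110/29.1) = 32.8 mV
Vm = (Σ gᵢEᵢ)/(Σ gᵢ) = (25·-64.6 + 2.5·32.8) / (25 + 2.5)
= -1533.00 / 27.5 = -55.75 mV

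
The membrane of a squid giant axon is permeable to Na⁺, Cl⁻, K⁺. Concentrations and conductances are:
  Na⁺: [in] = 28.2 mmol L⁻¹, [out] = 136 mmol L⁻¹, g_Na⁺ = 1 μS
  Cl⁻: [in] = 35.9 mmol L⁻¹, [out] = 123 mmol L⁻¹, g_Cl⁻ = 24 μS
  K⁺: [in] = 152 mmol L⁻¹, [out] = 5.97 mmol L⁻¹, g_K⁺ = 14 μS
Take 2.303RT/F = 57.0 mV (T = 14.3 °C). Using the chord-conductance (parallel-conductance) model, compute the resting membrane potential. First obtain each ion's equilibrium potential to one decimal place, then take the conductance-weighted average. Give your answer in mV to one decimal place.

E_Na⁺ = (57.0/1)·log₁₀(136/28.2) = 38.9 mV
E_Cl⁻ = (57.0/-1)·log₁₀(123/35.9) = -30.5 mV
E_K⁺ = (57.0/1)·log₁₀(5.97/152) = -80.1 mV
Vm = (Σ gᵢEᵢ)/(Σ gᵢ) = (1·38.9 + 24·-30.5 + 14·-80.1) / (1 + 24 + 14)
= -1814.50 / 39 = -46.53 mV

-46.5 mV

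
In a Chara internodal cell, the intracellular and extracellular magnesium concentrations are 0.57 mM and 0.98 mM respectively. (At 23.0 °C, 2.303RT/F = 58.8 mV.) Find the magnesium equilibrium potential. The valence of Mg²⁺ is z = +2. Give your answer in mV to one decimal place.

6.9 mV

E = (58.8/z) · log₁₀([Mg²⁺]_out/[Mg²⁺]_in) with z = +2.
= (58.8/2) · log₁₀(0.98/0.57) = 29.40 · log₁₀(1.719)
= 29.40 · (0.2354) = 6.92 mV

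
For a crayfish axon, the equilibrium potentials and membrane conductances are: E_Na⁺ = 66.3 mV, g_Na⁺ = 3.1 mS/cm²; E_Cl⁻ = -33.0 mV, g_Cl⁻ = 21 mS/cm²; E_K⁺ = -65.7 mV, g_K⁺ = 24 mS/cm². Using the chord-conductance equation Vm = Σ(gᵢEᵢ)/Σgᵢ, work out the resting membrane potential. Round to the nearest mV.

-43 mV

Σ gᵢEᵢ = 3.1·(66.3) + 21·(-33.0) + 24·(-65.7) = -2064.27
Σ gᵢ = 3.1 + 21 + 24 = 48.1
Vm = -2064.27 / 48.1 = -42.92 mV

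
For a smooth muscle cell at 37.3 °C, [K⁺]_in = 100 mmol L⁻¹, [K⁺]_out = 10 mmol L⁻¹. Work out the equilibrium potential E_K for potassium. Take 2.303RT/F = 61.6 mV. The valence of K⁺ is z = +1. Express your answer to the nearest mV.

E = (61.6/z) · log₁₀([K⁺]_out/[K⁺]_in) with z = +1.
= (61.6/1) · log₁₀(10/100) = 61.60 · log₁₀(0.1)
= 61.60 · (-1.0000) = -61.60 mV

-62 mV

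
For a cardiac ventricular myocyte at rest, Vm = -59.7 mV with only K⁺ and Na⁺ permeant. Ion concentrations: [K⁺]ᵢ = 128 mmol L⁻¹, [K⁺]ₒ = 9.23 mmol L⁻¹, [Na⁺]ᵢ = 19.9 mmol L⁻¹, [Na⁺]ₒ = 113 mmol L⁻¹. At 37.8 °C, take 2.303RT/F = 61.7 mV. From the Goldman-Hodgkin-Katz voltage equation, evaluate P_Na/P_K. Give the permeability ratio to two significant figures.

Let α = P_Na/P_K. GHK: Vm = 61.7·log₁₀[(Kₒ + α·Naₒ)/(Kᵢ + α·Naᵢ)].
10^(Vm/61.7) = 10^(-59.7/61.7) = 0.10775
So 0.10775·(Kᵢ + α·Naᵢ) = Kₒ + α·Naₒ → α = (0.10775·128.0 − 9.23) / (113.0 − 0.10775·19.9)
α = (13.79 − 9.23) / (113.0 − 2.144) = 4.562/110.9 = 0.04115

0.041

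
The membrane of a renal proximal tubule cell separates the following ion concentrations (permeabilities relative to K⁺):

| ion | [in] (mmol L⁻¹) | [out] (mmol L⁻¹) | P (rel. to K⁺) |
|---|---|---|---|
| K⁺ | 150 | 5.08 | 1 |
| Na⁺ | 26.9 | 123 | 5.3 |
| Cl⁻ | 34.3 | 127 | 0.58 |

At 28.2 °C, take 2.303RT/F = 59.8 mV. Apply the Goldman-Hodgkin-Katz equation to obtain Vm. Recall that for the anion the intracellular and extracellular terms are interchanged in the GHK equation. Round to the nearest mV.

16 mV

Vm = 59.8 · log₁₀[(Σ P·[cation]ₒ + Σ P·[anion]ᵢ) / (Σ P·[cation]ᵢ + Σ P·[anion]ₒ)]
Numerator = 1×5.08 + 5.3×123 + 0.58×34.3 = 676.9
Denominator = 1×150 + 5.3×26.9 + 0.58×127 = 366.2
Vm = 59.8 · log₁₀(1.8482) = 59.8 × (0.2668) = 15.95 mV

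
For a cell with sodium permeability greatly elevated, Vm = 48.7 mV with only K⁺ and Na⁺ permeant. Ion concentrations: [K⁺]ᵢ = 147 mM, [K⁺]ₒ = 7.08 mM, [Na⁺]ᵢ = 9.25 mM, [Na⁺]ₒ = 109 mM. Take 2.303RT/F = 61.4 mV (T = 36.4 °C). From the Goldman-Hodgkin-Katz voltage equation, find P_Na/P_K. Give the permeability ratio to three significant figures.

17.6

Let α = P_Na/P_K. GHK: Vm = 61.4·log₁₀[(Kₒ + α·Naₒ)/(Kᵢ + α·Naᵢ)].
10^(Vm/61.4) = 10^(48.7/61.4) = 6.211
So 6.211·(Kᵢ + α·Naᵢ) = Kₒ + α·Naₒ → α = (6.211·147.0 − 7.08) / (109.0 − 6.211·9.25)
α = (913 − 7.08) / (109.0 − 57.45) = 905.9/51.55 = 17.57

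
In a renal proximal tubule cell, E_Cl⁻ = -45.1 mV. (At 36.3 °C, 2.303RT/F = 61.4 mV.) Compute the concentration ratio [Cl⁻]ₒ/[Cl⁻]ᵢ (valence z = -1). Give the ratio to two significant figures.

log₁₀([out]/[in]) = E·z/(61.4) = -45.1 × -1 / 61.4 = 0.7345
[out]/[in] = 10^(0.7345) = 5.427

5.4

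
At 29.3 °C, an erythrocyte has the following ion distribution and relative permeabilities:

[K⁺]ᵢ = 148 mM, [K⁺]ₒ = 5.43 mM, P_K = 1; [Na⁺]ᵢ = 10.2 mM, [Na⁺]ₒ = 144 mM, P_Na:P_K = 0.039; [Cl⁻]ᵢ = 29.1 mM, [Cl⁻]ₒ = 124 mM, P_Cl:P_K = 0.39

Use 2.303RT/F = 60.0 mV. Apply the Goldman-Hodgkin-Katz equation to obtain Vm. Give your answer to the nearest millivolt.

Vm = 60.0 · log₁₀[(Σ P·[cation]ₒ + Σ P·[anion]ᵢ) / (Σ P·[cation]ᵢ + Σ P·[anion]ₒ)]
Numerator = 1×5.43 + 0.039×144 + 0.39×29.1 = 22.39
Denominator = 1×148 + 0.039×10.2 + 0.39×124 = 196.8
Vm = 60.0 · log₁₀(0.11382) = 60.0 × (-0.9438) = -56.63 mV

-57 mV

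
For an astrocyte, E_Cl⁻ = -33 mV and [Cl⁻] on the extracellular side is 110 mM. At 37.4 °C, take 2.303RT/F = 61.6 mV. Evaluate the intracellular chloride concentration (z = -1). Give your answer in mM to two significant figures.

Nernst: E = (61.6/-1) · log₁₀([out]/[in]), so log₁₀([out]/[in]) = -33.0 × -1 / 61.6 = 0.5357.
[out]/[in] = 10^(0.5357) = 3.433.
[in] = 110 / 3.433 = 32.04 mM.

32 mM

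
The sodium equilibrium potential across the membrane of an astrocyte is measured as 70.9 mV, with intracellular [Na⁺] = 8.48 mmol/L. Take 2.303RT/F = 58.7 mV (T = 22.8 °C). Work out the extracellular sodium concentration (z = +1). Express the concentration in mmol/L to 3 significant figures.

Nernst: E = (58.7/1) · log₁₀([out]/[in]), so log₁₀([out]/[in]) = 70.9 × 1 / 58.7 = 1.2078.
[out]/[in] = 10^(1.2078) = 16.14.
[out] = 16.14 × 8.48 = 136.8 mmol/L.

137 mmol/L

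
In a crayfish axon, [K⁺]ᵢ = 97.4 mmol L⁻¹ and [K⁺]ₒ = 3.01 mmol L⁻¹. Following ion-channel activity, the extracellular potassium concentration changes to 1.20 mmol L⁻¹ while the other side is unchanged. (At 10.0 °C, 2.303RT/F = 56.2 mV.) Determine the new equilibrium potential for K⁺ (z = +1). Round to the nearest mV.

After the shift: [K⁺]_out = 1.20, [K⁺]_in = 97.4 mmol L⁻¹.
E_new = (56.2/1)·log₁₀(1.20/97.4) = 56.20 · (-1.9094) = -107.31 mV

-107 mV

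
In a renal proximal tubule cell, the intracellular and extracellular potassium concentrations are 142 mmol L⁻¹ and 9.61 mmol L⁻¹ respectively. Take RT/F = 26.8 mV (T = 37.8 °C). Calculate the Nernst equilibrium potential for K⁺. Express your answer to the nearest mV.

-72 mV

E = (26.8/z) · ln([K⁺]_out/[K⁺]_in) with z = +1.
= (26.8/1) · ln(9.61/142) = 26.80 · ln(0.06768)
= 26.80 · (-2.6930) = -72.17 mV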